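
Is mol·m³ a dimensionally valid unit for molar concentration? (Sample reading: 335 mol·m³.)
No

molar concentration has SI base units: mol / m^3
mol·m³ does NOT reduce to mol / m^3; a valid unit for molar concentration would be e.g. mol/m³.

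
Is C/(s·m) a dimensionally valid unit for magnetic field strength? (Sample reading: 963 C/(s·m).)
Yes

magnetic field strength has SI base units: A / m
C/(s·m) reduces to the same SI base units, so it is a valid unit for magnetic field strength.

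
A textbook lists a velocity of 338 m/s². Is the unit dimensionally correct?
No

velocity has SI base units: m / s
m/s² does NOT reduce to m / s; a valid unit for velocity would be e.g. m/s.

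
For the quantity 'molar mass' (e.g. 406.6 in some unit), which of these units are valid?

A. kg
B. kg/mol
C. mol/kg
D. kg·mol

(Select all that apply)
B

molar mass has SI base units: kg / mol

Checking each option against kg / mol:
  A. kg: ✗ does not match
  B. kg/mol: ✓ matches
  C. mol/kg: ✗ does not match
  D. kg·mol: ✗ does not match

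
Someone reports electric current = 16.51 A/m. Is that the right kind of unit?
No

electric current has SI base units: A
A/m does NOT reduce to A; a valid unit for electric current would be e.g. A.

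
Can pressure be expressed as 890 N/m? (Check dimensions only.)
No

pressure has SI base units: kg / (m * s^2)
N/m does NOT reduce to kg / (m * s^2); a valid unit for pressure would be e.g. Pa.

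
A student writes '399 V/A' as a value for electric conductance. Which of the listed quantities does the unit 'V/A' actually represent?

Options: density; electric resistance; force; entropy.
electric resistance

electric conductance should have units dimensionally equivalent to A^2 * s^3 / (kg * m^2) (e.g. S).
The given unit 'V/A' reduces to kg * m^2 / (A^2 * s^3). Of the listed options, that is the dimensionality of electric resistance.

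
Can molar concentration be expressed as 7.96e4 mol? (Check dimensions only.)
No

molar concentration has SI base units: mol / m^3
mol does NOT reduce to mol / m^3; a valid unit for molar concentration would be e.g. mol/m³.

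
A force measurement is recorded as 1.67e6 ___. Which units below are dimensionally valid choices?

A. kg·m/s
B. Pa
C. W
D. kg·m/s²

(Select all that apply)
D

force has SI base units: kg * m / s^2

Checking each option against kg * m / s^2:
  A. kg·m/s: ✗ does not match
  B. Pa: ✗ does not match
  C. W: ✗ does not match
  D. kg·m/s²: ✓ matches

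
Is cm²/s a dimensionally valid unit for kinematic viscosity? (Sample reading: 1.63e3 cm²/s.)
Yes

kinematic viscosity has SI base units: m^2 / s
cm²/s reduces to the same SI base units, so it is a valid unit for kinematic viscosity.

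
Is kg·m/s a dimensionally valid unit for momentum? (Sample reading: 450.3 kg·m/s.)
Yes

momentum has SI base units: kg * m / s
kg·m/s reduces to the same SI base units, so it is a valid unit for momentum.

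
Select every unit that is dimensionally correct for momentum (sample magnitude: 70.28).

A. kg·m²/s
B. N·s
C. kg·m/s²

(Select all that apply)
B

momentum has SI base units: kg * m / s

Checking each option against kg * m / s:
  A. kg·m²/s: ✗ does not match
  B. N·s: ✓ matches
  C. kg·m/s²: ✗ does not match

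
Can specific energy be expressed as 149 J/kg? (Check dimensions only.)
Yes

specific energy has SI base units: m^2 / s^2
J/kg reduces to the same SI base units, so it is a valid unit for specific energy.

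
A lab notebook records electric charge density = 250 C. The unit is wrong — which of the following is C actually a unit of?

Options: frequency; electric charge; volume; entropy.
electric charge

electric charge density should have units dimensionally equivalent to A * s / m^3 (e.g. C/m³).
The given unit 'C' reduces to A * s. Of the listed options, that is the dimensionality of electric charge.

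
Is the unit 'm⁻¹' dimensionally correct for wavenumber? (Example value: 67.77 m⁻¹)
Yes

wavenumber has SI base units: 1 / m
m⁻¹ reduces to the same SI base units, so it is a valid unit for wavenumber.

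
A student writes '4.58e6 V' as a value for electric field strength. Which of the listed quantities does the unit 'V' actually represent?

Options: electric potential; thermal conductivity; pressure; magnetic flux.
electric potential

electric field strength should have units dimensionally equivalent to kg * m / (A * s^3) (e.g. V/m).
The given unit 'V' reduces to kg * m^2 / (A * s^3). Of the listed options, that is the dimensionality of electric potential.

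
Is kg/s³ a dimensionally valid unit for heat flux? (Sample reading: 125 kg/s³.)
Yes

heat flux has SI base units: kg / s^3
kg/s³ reduces to the same SI base units, so it is a valid unit for heat flux.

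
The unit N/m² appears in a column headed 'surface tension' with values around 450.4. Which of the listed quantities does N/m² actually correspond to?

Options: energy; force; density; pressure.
pressure

surface tension should have units dimensionally equivalent to kg / s^2 (e.g. N/m).
The given unit 'N/m²' reduces to kg / (m * s^2). Of the listed options, that is the dimensionality of pressure.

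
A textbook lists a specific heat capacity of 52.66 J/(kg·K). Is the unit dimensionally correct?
Yes

specific heat capacity has SI base units: m^2 / (s^2 * K)
J/(kg·K) reduces to the same SI base units, so it is a valid unit for specific heat capacity.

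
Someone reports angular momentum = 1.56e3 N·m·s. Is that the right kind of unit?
Yes

angular momentum has SI base units: kg * m^2 / s
N·m·s reduces to the same SI base units, so it is a valid unit for angular momentum.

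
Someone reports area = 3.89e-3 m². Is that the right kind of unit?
Yes

area has SI base units: m^2
m² reduces to the same SI base units, so it is a valid unit for area.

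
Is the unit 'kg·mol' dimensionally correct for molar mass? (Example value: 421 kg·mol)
No

molar mass has SI base units: kg / mol
kg·mol does NOT reduce to kg / mol; a valid unit for molar mass would be e.g. kg/mol.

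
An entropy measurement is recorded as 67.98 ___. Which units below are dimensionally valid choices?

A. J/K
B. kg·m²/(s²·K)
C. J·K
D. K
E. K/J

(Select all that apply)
A, B

entropy has SI base units: kg * m^2 / (s^2 * K)

Checking each option against kg * m^2 / (s^2 * K):
  A. J/K: ✓ matches
  B. kg·m²/(s²·K): ✓ matches
  C. J·K: ✗ does not match
  D. K: ✗ does not match
  E. K/J: ✗ does not match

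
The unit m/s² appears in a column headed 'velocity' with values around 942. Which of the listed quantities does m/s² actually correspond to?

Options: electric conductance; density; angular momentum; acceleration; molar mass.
acceleration

velocity should have units dimensionally equivalent to m / s (e.g. m/s).
The given unit 'm/s²' reduces to m / s^2. Of the listed options, that is the dimensionality of acceleration.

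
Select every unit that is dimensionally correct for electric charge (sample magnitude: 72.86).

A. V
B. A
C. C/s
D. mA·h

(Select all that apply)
D

electric charge has SI base units: A * s

Checking each option against A * s:
  A. V: ✗ does not match
  B. A: ✗ does not match
  C. C/s: ✗ does not match
  D. mA·h: ✓ matches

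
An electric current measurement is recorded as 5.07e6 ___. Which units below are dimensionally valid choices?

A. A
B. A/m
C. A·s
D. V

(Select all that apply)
A

electric current has SI base units: A

Checking each option against A:
  A. A: ✓ matches
  B. A/m: ✗ does not match
  C. A·s: ✗ does not match
  D. V: ✗ does not match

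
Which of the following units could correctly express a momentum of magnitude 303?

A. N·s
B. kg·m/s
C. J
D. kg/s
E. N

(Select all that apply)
A, B

momentum has SI base units: kg * m / s

Checking each option against kg * m / s:
  A. N·s: ✓ matches
  B. kg·m/s: ✓ matches
  C. J: ✗ does not match
  D. kg/s: ✗ does not match
  E. N: ✗ does not match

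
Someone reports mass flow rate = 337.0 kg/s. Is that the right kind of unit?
Yes

mass flow rate has SI base units: kg / s
kg/s reduces to the same SI base units, so it is a valid unit for mass flow rate.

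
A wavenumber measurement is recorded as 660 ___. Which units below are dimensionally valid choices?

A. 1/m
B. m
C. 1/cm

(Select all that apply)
A, C

wavenumber has SI base units: 1 / m

Checking each option against 1 / m:
  A. 1/m: ✓ matches
  B. m: ✗ does not match
  C. 1/cm: ✓ matches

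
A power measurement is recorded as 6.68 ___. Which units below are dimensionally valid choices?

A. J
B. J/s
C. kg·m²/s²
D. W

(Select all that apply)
B, D

power has SI base units: kg * m^2 / s^3

Checking each option against kg * m^2 / s^3:
  A. J: ✗ does not match
  B. J/s: ✓ matches
  C. kg·m²/s²: ✗ does not match
  D. W: ✓ matches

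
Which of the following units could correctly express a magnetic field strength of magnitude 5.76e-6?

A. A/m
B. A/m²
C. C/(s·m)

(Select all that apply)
A, C

magnetic field strength has SI base units: A / m

Checking each option against A / m:
  A. A/m: ✓ matches
  B. A/m²: ✗ does not match
  C. C/(s·m): ✓ matches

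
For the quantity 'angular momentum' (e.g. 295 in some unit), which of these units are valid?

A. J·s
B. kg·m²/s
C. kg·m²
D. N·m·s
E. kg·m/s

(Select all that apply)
A, B, D

angular momentum has SI base units: kg * m^2 / s

Checking each option against kg * m^2 / s:
  A. J·s: ✓ matches
  B. kg·m²/s: ✓ matches
  C. kg·m²: ✗ does not match
  D. N·m·s: ✓ matches
  E. kg·m/s: ✗ does not match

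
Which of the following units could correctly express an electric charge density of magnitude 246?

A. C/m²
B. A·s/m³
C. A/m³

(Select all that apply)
B

electric charge density has SI base units: A * s / m^3

Checking each option against A * s / m^3:
  A. C/m²: ✗ does not match
  B. A·s/m³: ✓ matches
  C. A/m³: ✗ does not match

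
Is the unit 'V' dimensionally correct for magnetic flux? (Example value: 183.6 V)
No

magnetic flux has SI base units: kg * m^2 / (A * s^2)
V does NOT reduce to kg * m^2 / (A * s^2); a valid unit for magnetic flux would be e.g. Wb.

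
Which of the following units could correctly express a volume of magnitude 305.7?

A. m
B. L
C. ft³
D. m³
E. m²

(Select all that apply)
B, C, D

volume has SI base units: m^3

Checking each option against m^3:
  A. m: ✗ does not match
  B. L: ✓ matches
  C. ft³: ✓ matches
  D. m³: ✓ matches
  E. m²: ✗ does not match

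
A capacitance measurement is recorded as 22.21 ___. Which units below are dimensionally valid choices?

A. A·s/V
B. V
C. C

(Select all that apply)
A

capacitance has SI base units: A^2 * s^4 / (kg * m^2)

Checking each option against A^2 * s^4 / (kg * m^2):
  A. A·s/V: ✓ matches
  B. V: ✗ does not match
  C. C: ✗ does not match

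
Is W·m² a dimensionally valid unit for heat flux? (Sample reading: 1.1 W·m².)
No

heat flux has SI base units: kg / s^3
W·m² does NOT reduce to kg / s^3; a valid unit for heat flux would be e.g. W/m².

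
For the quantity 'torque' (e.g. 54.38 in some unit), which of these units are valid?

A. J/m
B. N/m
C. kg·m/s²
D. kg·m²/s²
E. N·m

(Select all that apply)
D, E

torque has SI base units: kg * m^2 / s^2

Checking each option against kg * m^2 / s^2:
  A. J/m: ✗ does not match
  B. N/m: ✗ does not match
  C. kg·m/s²: ✗ does not match
  D. kg·m²/s²: ✓ matches
  E. N·m: ✓ matches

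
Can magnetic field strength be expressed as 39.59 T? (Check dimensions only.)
No

magnetic field strength has SI base units: A / m
T does NOT reduce to A / m; a valid unit for magnetic field strength would be e.g. A/m.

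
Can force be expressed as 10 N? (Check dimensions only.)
Yes

force has SI base units: kg * m / s^2
N reduces to the same SI base units, so it is a valid unit for force.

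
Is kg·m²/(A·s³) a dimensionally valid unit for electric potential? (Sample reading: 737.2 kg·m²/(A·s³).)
Yes

electric potential has SI base units: kg * m^2 / (A * s^3)
kg·m²/(A·s³) reduces to the same SI base units, so it is a valid unit for electric potential.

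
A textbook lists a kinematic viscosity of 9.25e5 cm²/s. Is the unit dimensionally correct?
Yes

kinematic viscosity has SI base units: m^2 / s
cm²/s reduces to the same SI base units, so it is a valid unit for kinematic viscosity.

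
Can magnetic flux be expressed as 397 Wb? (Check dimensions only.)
Yes

magnetic flux has SI base units: kg * m^2 / (A * s^2)
Wb reduces to the same SI base units, so it is a valid unit for magnetic flux.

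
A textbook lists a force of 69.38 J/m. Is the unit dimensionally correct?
Yes

force has SI base units: kg * m / s^2
J/m reduces to the same SI base units, so it is a valid unit for force.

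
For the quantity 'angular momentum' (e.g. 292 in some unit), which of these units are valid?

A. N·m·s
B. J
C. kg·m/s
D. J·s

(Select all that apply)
A, D

angular momentum has SI base units: kg * m^2 / s

Checking each option against kg * m^2 / s:
  A. N·m·s: ✓ matches
  B. J: ✗ does not match
  C. kg·m/s: ✗ does not match
  D. J·s: ✓ matches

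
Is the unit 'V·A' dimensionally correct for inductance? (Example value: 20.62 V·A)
No

inductance has SI base units: kg * m^2 / (A^2 * s^2)
V·A does NOT reduce to kg * m^2 / (A^2 * s^2); a valid unit for inductance would be e.g. H.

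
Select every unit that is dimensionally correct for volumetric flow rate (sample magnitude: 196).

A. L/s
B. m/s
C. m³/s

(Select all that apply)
A, C

volumetric flow rate has SI base units: m^3 / s

Checking each option against m^3 / s:
  A. L/s: ✓ matches
  B. m/s: ✗ does not match
  C. m³/s: ✓ matches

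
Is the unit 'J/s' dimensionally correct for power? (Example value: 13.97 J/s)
Yes

power has SI base units: kg * m^2 / s^3
J/s reduces to the same SI base units, so it is a valid unit for power.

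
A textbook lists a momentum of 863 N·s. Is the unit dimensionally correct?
Yes

momentum has SI base units: kg * m / s
N·s reduces to the same SI base units, so it is a valid unit for momentum.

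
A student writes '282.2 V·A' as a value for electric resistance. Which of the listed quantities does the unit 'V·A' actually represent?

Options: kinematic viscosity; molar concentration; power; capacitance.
power

electric resistance should have units dimensionally equivalent to kg * m^2 / (A^2 * s^3) (e.g. Ω).
The given unit 'V·A' reduces to kg * m^2 / s^3. Of the listed options, that is the dimensionality of power.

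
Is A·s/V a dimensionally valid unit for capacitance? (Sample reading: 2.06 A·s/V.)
Yes

capacitance has SI base units: A^2 * s^4 / (kg * m^2)
A·s/V reduces to the same SI base units, so it is a valid unit for capacitance.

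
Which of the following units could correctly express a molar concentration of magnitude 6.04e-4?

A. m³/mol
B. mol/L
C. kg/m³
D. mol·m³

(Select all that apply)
B

molar concentration has SI base units: mol / m^3

Checking each option against mol / m^3:
  A. m³/mol: ✗ does not match
  B. mol/L: ✓ matches
  C. kg/m³: ✗ does not match
  D. mol·m³: ✗ does not match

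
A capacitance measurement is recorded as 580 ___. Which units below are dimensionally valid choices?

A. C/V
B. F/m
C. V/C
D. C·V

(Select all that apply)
A

capacitance has SI base units: A^2 * s^4 / (kg * m^2)

Checking each option against A^2 * s^4 / (kg * m^2):
  A. C/V: ✓ matches
  B. F/m: ✗ does not match
  C. V/C: ✗ does not match
  D. C·V: ✗ does not match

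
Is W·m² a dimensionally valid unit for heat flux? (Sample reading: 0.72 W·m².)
No

heat flux has SI base units: kg / s^3
W·m² does NOT reduce to kg / s^3; a valid unit for heat flux would be e.g. W/m².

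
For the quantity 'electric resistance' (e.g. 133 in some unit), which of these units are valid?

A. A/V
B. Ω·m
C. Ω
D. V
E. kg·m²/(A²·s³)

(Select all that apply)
C, E

electric resistance has SI base units: kg * m^2 / (A^2 * s^3)

Checking each option against kg * m^2 / (A^2 * s^3):
  A. A/V: ✗ does not match
  B. Ω·m: ✗ does not match
  C. Ω: ✓ matches
  D. V: ✗ does not match
  E. kg·m²/(A²·s³): ✓ matches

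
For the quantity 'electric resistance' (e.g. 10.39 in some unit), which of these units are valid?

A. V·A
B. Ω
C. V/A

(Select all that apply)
B, C

electric resistance has SI base units: kg * m^2 / (A^2 * s^3)

Checking each option against kg * m^2 / (A^2 * s^3):
  A. V·A: ✗ does not match
  B. Ω: ✓ matches
  C. V/A: ✓ matches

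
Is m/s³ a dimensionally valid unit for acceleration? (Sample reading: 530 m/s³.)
No

acceleration has SI base units: m / s^2
m/s³ does NOT reduce to m / s^2; a valid unit for acceleration would be e.g. m/s².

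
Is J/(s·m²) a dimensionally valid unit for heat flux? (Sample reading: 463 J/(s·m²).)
Yes

heat flux has SI base units: kg / s^3
J/(s·m²) reduces to the same SI base units, so it is a valid unit for heat flux.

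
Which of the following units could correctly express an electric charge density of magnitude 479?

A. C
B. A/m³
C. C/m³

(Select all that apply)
C

electric charge density has SI base units: A * s / m^3

Checking each option against A * s / m^3:
  A. C: ✗ does not match
  B. A/m³: ✗ does not match
  C. C/m³: ✓ matches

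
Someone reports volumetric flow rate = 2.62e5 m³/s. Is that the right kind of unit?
Yes

volumetric flow rate has SI base units: m^3 / s
m³/s reduces to the same SI base units, so it is a valid unit for volumetric flow rate.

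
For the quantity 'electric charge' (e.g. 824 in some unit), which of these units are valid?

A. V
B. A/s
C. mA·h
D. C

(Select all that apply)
C, D

electric charge has SI base units: A * s

Checking each option against A * s:
  A. V: ✗ does not match
  B. A/s: ✗ does not match
  C. mA·h: ✓ matches
  D. C: ✓ matches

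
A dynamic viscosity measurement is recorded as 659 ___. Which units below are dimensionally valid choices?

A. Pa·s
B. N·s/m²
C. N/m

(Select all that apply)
A, B

dynamic viscosity has SI base units: kg / (m * s)

Checking each option against kg / (m * s):
  A. Pa·s: ✓ matches
  B. N·s/m²: ✓ matches
  C. N/m: ✗ does not match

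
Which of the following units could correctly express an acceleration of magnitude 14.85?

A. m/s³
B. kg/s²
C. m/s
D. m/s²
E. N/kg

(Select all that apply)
D, E

acceleration has SI base units: m / s^2

Checking each option against m / s^2:
  A. m/s³: ✗ does not match
  B. kg/s²: ✗ does not match
  C. m/s: ✗ does not match
  D. m/s²: ✓ matches
  E. N/kg: ✓ matches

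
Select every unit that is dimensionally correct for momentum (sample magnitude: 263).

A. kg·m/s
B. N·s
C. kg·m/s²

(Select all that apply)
A, B

momentum has SI base units: kg * m / s

Checking each option against kg * m / s:
  A. kg·m/s: ✓ matches
  B. N·s: ✓ matches
  C. kg·m/s²: ✗ does not match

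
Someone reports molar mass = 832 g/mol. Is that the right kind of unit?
Yes

molar mass has SI base units: kg / mol
g/mol reduces to the same SI base units, so it is a valid unit for molar mass.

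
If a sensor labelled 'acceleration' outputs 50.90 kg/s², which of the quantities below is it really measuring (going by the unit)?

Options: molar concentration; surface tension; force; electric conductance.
surface tension

acceleration should have units dimensionally equivalent to m / s^2 (e.g. m/s²).
The given unit 'kg/s²' reduces to kg / s^2. Of the listed options, that is the dimensionality of surface tension.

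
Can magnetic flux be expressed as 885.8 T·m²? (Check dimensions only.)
Yes

magnetic flux has SI base units: kg * m^2 / (A * s^2)
T·m² reduces to the same SI base units, so it is a valid unit for magnetic flux.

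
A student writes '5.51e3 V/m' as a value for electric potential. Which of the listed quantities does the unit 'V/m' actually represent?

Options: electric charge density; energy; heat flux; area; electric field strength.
electric field strength

electric potential should have units dimensionally equivalent to kg * m^2 / (A * s^3) (e.g. V).
The given unit 'V/m' reduces to kg * m / (A * s^3). Of the listed options, that is the dimensionality of electric field strength.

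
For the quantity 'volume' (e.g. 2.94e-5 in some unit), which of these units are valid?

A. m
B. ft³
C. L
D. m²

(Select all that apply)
B, C

volume has SI base units: m^3

Checking each option against m^3:
  A. m: ✗ does not match
  B. ft³: ✓ matches
  C. L: ✓ matches
  D. m²: ✗ does not match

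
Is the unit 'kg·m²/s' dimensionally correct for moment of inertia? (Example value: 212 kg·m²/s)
No

moment of inertia has SI base units: kg * m^2
kg·m²/s does NOT reduce to kg * m^2; a valid unit for moment of inertia would be e.g. kg·m².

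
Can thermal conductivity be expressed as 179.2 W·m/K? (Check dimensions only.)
No

thermal conductivity has SI base units: kg * m / (s^3 * K)
W·m/K does NOT reduce to kg * m / (s^3 * K); a valid unit for thermal conductivity would be e.g. W/(m·K).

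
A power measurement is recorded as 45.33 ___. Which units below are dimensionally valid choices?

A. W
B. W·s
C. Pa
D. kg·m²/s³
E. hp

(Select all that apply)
A, D, E

power has SI base units: kg * m^2 / s^3

Checking each option against kg * m^2 / s^3:
  A. W: ✓ matches
  B. W·s: ✗ does not match
  C. Pa: ✗ does not match
  D. kg·m²/s³: ✓ matches
  E. hp: ✓ matches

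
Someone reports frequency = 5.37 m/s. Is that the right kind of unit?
No

frequency has SI base units: 1 / s
m/s does NOT reduce to 1 / s; a valid unit for frequency would be e.g. Hz.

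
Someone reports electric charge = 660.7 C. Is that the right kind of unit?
Yes

electric charge has SI base units: A * s
C reduces to the same SI base units, so it is a valid unit for electric charge.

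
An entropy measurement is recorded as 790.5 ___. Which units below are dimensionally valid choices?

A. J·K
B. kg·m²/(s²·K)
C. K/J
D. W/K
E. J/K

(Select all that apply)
B, E

entropy has SI base units: kg * m^2 / (s^2 * K)

Checking each option against kg * m^2 / (s^2 * K):
  A. J·K: ✗ does not match
  B. kg·m²/(s²·K): ✓ matches
  C. K/J: ✗ does not match
  D. W/K: ✗ does not match
  E. J/K: ✓ matches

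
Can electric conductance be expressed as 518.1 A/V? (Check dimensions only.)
Yes

electric conductance has SI base units: A^2 * s^3 / (kg * m^2)
A/V reduces to the same SI base units, so it is a valid unit for electric conductance.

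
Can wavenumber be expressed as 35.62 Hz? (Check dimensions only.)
No

wavenumber has SI base units: 1 / m
Hz does NOT reduce to 1 / m; a valid unit for wavenumber would be e.g. 1/m.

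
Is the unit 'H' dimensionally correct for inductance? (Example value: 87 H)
Yes

inductance has SI base units: kg * m^2 / (A^2 * s^2)
H reduces to the same SI base units, so it is a valid unit for inductance.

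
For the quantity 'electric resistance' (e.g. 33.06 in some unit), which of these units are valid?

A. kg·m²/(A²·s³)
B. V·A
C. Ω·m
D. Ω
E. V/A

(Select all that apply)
A, D, E

electric resistance has SI base units: kg * m^2 / (A^2 * s^3)

Checking each option against kg * m^2 / (A^2 * s^3):
  A. kg·m²/(A²·s³): ✓ matches
  B. V·A: ✗ does not match
  C. Ω·m: ✗ does not match
  D. Ω: ✓ matches
  E. V/A: ✓ matches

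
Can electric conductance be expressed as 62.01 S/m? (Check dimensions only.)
No

electric conductance has SI base units: A^2 * s^3 / (kg * m^2)
S/m does NOT reduce to A^2 * s^3 / (kg * m^2); a valid unit for electric conductance would be e.g. S.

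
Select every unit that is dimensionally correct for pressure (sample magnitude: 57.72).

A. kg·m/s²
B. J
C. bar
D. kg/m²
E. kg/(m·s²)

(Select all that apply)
C, E

pressure has SI base units: kg / (m * s^2)

Checking each option against kg / (m * s^2):
  A. kg·m/s²: ✗ does not match
  B. J: ✗ does not match
  C. bar: ✓ matches
  D. kg/m²: ✗ does not match
  E. kg/(m·s²): ✓ matches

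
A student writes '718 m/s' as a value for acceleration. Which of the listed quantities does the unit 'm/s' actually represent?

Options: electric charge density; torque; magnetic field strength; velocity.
velocity

acceleration should have units dimensionally equivalent to m / s^2 (e.g. m/s²).
The given unit 'm/s' reduces to m / s. Of the listed options, that is the dimensionality of velocity.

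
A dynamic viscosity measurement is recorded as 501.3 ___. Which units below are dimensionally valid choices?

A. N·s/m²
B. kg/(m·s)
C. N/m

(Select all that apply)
A, B

dynamic viscosity has SI base units: kg / (m * s)

Checking each option against kg / (m * s):
  A. N·s/m²: ✓ matches
  B. kg/(m·s): ✓ matches
  C. N/m: ✗ does not match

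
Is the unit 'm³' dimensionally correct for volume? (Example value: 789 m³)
Yes

volume has SI base units: m^3
m³ reduces to the same SI base units, so it is a valid unit for volume.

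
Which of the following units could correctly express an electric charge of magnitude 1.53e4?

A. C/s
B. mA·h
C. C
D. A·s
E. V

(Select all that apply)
B, C, D

electric charge has SI base units: A * s

Checking each option against A * s:
  A. C/s: ✗ does not match
  B. mA·h: ✓ matches
  C. C: ✓ matches
  D. A·s: ✓ matches
  E. V: ✗ does not match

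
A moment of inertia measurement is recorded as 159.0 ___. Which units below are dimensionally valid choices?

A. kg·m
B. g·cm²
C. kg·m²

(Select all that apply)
B, C

moment of inertia has SI base units: kg * m^2

Checking each option against kg * m^2:
  A. kg·m: ✗ does not match
  B. g·cm²: ✓ matches
  C. kg·m²: ✓ matches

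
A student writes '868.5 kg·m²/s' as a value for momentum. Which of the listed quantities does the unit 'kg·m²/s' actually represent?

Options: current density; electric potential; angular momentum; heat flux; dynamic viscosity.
angular momentum

momentum should have units dimensionally equivalent to kg * m / s (e.g. kg·m/s).
The given unit 'kg·m²/s' reduces to kg * m^2 / s. Of the listed options, that is the dimensionality of angular momentum.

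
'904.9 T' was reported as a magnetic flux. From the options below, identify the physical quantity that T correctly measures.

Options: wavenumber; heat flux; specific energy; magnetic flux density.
magnetic flux density

magnetic flux should have units dimensionally equivalent to kg * m^2 / (A * s^2) (e.g. Wb).
The given unit 'T' reduces to kg / (A * s^2). Of the listed options, that is the dimensionality of magnetic flux density.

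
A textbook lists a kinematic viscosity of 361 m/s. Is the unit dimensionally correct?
No

kinematic viscosity has SI base units: m^2 / s
m/s does NOT reduce to m^2 / s; a valid unit for kinematic viscosity would be e.g. m²/s.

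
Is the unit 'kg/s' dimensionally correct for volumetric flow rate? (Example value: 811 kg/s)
No

volumetric flow rate has SI base units: m^3 / s
kg/s does NOT reduce to m^3 / s; a valid unit for volumetric flow rate would be e.g. m³/s.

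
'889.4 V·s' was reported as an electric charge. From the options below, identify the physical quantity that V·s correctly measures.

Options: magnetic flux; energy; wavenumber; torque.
magnetic flux

electric charge should have units dimensionally equivalent to A * s (e.g. C).
The given unit 'V·s' reduces to kg * m^2 / (A * s^2). Of the listed options, that is the dimensionality of magnetic flux.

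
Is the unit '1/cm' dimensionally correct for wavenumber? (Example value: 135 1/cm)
Yes

wavenumber has SI base units: 1 / m
1/cm reduces to the same SI base units, so it is a valid unit for wavenumber.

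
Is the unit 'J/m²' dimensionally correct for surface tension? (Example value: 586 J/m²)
Yes

surface tension has SI base units: kg / s^2
J/m² reduces to the same SI base units, so it is a valid unit for surface tension.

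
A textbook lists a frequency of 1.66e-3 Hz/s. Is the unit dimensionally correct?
No

frequency has SI base units: 1 / s
Hz/s does NOT reduce to 1 / s; a valid unit for frequency would be e.g. Hz.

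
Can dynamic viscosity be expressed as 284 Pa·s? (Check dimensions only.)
Yes

dynamic viscosity has SI base units: kg / (m * s)
Pa·s reduces to the same SI base units, so it is a valid unit for dynamic viscosity.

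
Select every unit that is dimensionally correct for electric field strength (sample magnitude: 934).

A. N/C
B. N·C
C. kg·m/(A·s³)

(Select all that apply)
A, C

electric field strength has SI base units: kg * m / (A * s^3)

Checking each option against kg * m / (A * s^3):
  A. N/C: ✓ matches
  B. N·C: ✗ does not match
  C. kg·m/(A·s³): ✓ matches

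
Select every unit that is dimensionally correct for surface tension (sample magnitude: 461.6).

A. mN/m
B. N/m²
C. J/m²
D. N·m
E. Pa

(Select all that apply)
A, C

surface tension has SI base units: kg / s^2

Checking each option against kg / s^2:
  A. mN/m: ✓ matches
  B. N/m²: ✗ does not match
  C. J/m²: ✓ matches
  D. N·m: ✗ does not match
  E. Pa: ✗ does not match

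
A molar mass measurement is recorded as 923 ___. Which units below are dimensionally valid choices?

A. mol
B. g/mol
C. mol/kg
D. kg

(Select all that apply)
B

molar mass has SI base units: kg / mol

Checking each option against kg / mol:
  A. mol: ✗ does not match
  B. g/mol: ✓ matches
  C. mol/kg: ✗ does not match
  D. kg: ✗ does not match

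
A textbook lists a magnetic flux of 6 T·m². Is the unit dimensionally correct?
Yes

magnetic flux has SI base units: kg * m^2 / (A * s^2)
T·m² reduces to the same SI base units, so it is a valid unit for magnetic flux.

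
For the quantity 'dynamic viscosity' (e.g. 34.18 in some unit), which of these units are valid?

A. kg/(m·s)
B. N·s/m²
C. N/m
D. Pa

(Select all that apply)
A, B

dynamic viscosity has SI base units: kg / (m * s)

Checking each option against kg / (m * s):
  A. kg/(m·s): ✓ matches
  B. N·s/m²: ✓ matches
  C. N/m: ✗ does not match
  D. Pa: ✗ does not match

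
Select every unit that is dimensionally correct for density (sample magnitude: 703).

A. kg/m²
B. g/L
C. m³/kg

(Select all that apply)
B

density has SI base units: kg / m^3

Checking each option against kg / m^3:
  A. kg/m²: ✗ does not match
  B. g/L: ✓ matches
  C. m³/kg: ✗ does not match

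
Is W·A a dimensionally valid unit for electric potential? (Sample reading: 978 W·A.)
No

electric potential has SI base units: kg * m^2 / (A * s^3)
W·A does NOT reduce to kg * m^2 / (A * s^3); a valid unit for electric potential would be e.g. V.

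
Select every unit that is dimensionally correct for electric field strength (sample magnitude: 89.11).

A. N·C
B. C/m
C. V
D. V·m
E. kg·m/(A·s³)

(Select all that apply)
E

electric field strength has SI base units: kg * m / (A * s^3)

Checking each option against kg * m / (A * s^3):
  A. N·C: ✗ does not match
  B. C/m: ✗ does not match
  C. V: ✗ does not match
  D. V·m: ✗ does not match
  E. kg·m/(A·s³): ✓ matches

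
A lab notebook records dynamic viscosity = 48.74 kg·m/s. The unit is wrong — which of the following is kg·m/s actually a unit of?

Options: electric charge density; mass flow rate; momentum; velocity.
momentum

dynamic viscosity should have units dimensionally equivalent to kg / (m * s) (e.g. Pa·s).
The given unit 'kg·m/s' reduces to kg * m / s. Of the listed options, that is the dimensionality of momentum.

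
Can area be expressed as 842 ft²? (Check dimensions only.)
Yes

area has SI base units: m^2
ft² reduces to the same SI base units, so it is a valid unit for area.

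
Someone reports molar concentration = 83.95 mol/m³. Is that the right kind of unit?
Yes

molar concentration has SI base units: mol / m^3
mol/m³ reduces to the same SI base units, so it is a valid unit for molar concentration.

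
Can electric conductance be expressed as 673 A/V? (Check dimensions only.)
Yes

electric conductance has SI base units: A^2 * s^3 / (kg * m^2)
A/V reduces to the same SI base units, so it is a valid unit for electric conductance.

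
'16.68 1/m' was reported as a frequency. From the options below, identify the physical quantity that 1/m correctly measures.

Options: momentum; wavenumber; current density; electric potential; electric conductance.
wavenumber

frequency should have units dimensionally equivalent to 1 / s (e.g. Hz).
The given unit '1/m' reduces to 1 / m. Of the listed options, that is the dimensionality of wavenumber.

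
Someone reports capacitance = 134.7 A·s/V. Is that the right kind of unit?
Yes

capacitance has SI base units: A^2 * s^4 / (kg * m^2)
A·s/V reduces to the same SI base units, so it is a valid unit for capacitance.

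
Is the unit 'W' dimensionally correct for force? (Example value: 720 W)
No

force has SI base units: kg * m / s^2
W does NOT reduce to kg * m / s^2; a valid unit for force would be e.g. N.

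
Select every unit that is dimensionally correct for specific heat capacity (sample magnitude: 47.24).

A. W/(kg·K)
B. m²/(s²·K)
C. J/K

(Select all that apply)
B

specific heat capacity has SI base units: m^2 / (s^2 * K)

Checking each option against m^2 / (s^2 * K):
  A. W/(kg·K): ✗ does not match
  B. m²/(s²·K): ✓ matches
  C. J/K: ✗ does not match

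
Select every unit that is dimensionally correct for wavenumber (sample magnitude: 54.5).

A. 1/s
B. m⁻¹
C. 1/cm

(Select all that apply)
B, C

wavenumber has SI base units: 1 / m

Checking each option against 1 / m:
  A. 1/s: ✗ does not match
  B. m⁻¹: ✓ matches
  C. 1/cm: ✓ matches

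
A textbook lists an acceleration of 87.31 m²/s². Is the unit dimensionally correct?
No

acceleration has SI base units: m / s^2
m²/s² does NOT reduce to m / s^2; a valid unit for acceleration would be e.g. m/s².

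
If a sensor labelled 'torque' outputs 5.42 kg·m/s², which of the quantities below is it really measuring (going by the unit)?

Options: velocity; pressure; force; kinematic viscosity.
force

torque should have units dimensionally equivalent to kg * m^2 / s^2 (e.g. N·m).
The given unit 'kg·m/s²' reduces to kg * m / s^2. Of the listed options, that is the dimensionality of force.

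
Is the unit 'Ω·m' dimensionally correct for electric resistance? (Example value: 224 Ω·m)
No

electric resistance has SI base units: kg * m^2 / (A^2 * s^3)
Ω·m does NOT reduce to kg * m^2 / (A^2 * s^3); a valid unit for electric resistance would be e.g. Ω.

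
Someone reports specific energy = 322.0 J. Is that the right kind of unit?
No

specific energy has SI base units: m^2 / s^2
J does NOT reduce to m^2 / s^2; a valid unit for specific energy would be e.g. J/kg.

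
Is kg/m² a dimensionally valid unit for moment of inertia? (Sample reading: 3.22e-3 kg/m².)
No

moment of inertia has SI base units: kg * m^2
kg/m² does NOT reduce to kg * m^2; a valid unit for moment of inertia would be e.g. kg·m².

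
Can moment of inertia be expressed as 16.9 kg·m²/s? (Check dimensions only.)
No

moment of inertia has SI base units: kg * m^2
kg·m²/s does NOT reduce to kg * m^2; a valid unit for moment of inertia would be e.g. kg·m².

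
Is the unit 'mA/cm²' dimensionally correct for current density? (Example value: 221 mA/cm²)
Yes

current density has SI base units: A / m^2
mA/cm² reduces to the same SI base units, so it is a valid unit for current density.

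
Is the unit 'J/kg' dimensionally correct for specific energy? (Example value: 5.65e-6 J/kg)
Yes

specific energy has SI base units: m^2 / s^2
J/kg reduces to the same SI base units, so it is a valid unit for specific energy.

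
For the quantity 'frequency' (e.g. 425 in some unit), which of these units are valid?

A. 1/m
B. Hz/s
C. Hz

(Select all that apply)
C

frequency has SI base units: 1 / s

Checking each option against 1 / s:
  A. 1/m: ✗ does not match
  B. Hz/s: ✗ does not match
  C. Hz: ✓ matches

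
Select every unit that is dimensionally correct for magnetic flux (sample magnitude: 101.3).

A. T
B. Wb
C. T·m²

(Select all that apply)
B, C

magnetic flux has SI base units: kg * m^2 / (A * s^2)

Checking each option against kg * m^2 / (A * s^2):
  A. T: ✗ does not match
  B. Wb: ✓ matches
  C. T·m²: ✓ matches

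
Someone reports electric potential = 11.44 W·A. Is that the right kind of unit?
No

electric potential has SI base units: kg * m^2 / (A * s^3)
W·A does NOT reduce to kg * m^2 / (A * s^3); a valid unit for electric potential would be e.g. V.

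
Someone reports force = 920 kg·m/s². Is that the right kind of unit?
Yes

force has SI base units: kg * m / s^2
kg·m/s² reduces to the same SI base units, so it is a valid unit for force.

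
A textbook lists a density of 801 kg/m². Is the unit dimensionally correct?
No

density has SI base units: kg / m^3
kg/m² does NOT reduce to kg / m^3; a valid unit for density would be e.g. kg/m³.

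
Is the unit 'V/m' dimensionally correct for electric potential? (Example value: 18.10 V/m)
No

electric potential has SI base units: kg * m^2 / (A * s^3)
V/m does NOT reduce to kg * m^2 / (A * s^3); a valid unit for electric potential would be e.g. V.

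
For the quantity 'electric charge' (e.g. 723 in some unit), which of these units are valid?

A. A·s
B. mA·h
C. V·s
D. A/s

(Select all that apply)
A, B

electric charge has SI base units: A * s

Checking each option against A * s:
  A. A·s: ✓ matches
  B. mA·h: ✓ matches
  C. V·s: ✗ does not match
  D. A/s: ✗ does not match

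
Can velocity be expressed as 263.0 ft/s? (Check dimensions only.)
Yes

velocity has SI base units: m / s
ft/s reduces to the same SI base units, so it is a valid unit for velocity.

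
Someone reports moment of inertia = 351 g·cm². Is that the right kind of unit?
Yes

moment of inertia has SI base units: kg * m^2
g·cm² reduces to the same SI base units, so it is a valid unit for moment of inertia.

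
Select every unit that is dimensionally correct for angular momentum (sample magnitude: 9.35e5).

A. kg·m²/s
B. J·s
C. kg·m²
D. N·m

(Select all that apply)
A, B

angular momentum has SI base units: kg * m^2 / s

Checking each option against kg * m^2 / s:
  A. kg·m²/s: ✓ matches
  B. J·s: ✓ matches
  C. kg·m²: ✗ does not match
  D. N·m: ✗ does not match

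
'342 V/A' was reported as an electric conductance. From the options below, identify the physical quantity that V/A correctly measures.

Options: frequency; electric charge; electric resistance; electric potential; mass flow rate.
electric resistance

electric conductance should have units dimensionally equivalent to A^2 * s^3 / (kg * m^2) (e.g. S).
The given unit 'V/A' reduces to kg * m^2 / (A^2 * s^3). Of the listed options, that is the dimensionality of electric resistance.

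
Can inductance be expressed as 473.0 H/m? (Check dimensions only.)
No

inductance has SI base units: kg * m^2 / (A^2 * s^2)
H/m does NOT reduce to kg * m^2 / (A^2 * s^2); a valid unit for inductance would be e.g. H.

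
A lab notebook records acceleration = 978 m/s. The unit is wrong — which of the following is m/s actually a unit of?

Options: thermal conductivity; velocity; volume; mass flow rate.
velocity

acceleration should have units dimensionally equivalent to m / s^2 (e.g. m/s²).
The given unit 'm/s' reduces to m / s. Of the listed options, that is the dimensionality of velocity.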